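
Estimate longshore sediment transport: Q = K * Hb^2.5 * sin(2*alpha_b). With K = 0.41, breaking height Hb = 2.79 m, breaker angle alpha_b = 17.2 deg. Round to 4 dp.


Q = K * Hb^2.5 * sin(2 * alpha_b)
Hb^2.5 = 2.79^2.5 = 13.002010
sin(2 * 17.2) = sin(34.4) = 0.564967
Q = 0.41 * 13.002010 * 0.564967
Q = 3.0117 m^3/s

3.0117


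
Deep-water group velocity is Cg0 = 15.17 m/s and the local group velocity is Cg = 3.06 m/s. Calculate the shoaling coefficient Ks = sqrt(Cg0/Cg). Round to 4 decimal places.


Ks = sqrt(Cg0 / Cg)
Ks = sqrt(15.17 / 3.06)
Ks = sqrt(4.9575)
Ks = 2.2265

2.2265


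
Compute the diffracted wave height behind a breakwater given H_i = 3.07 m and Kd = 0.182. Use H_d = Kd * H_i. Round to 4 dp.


H_d = Kd * H_i
H_d = 0.182 * 3.07
H_d = 0.5587 m

0.5587


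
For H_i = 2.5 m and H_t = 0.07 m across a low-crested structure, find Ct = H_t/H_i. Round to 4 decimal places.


Ct = H_t / H_i
Ct = 0.07 / 2.5
Ct = 0.0280

0.0280


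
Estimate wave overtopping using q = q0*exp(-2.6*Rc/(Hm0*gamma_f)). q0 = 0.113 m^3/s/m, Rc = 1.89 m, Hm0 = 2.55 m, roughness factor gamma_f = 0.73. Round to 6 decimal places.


q = q0 * exp(-2.6 * Rc / (Hm0 * gamma_f))
Exponent = -2.6 * 1.89 / (2.55 * 0.73)
= -2.6 * 1.89 / 1.8615
= -2.639807
exp(-2.639807) = 0.071375
q = 0.113 * 0.071375
q = 0.008065 m^3/s/m

0.008065


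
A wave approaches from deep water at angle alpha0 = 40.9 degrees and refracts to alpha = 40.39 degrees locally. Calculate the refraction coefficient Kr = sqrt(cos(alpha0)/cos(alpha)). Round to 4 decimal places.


Kr = sqrt(cos(alpha0) / cos(alpha))
cos(40.9) = 0.755853
cos(40.39) = 0.761651
Kr = sqrt(0.755853 / 0.761651)
Kr = sqrt(0.992388)
Kr = 0.9962

0.9962


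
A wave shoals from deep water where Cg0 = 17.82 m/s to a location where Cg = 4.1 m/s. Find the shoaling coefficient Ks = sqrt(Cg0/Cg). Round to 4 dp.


Ks = sqrt(Cg0 / Cg)
Ks = sqrt(17.82 / 4.1)
Ks = sqrt(4.3463)
Ks = 2.0848

2.0848


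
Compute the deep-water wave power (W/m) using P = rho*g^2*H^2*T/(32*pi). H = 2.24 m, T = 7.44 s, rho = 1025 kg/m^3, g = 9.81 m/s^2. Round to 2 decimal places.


P = rho * g^2 * H^2 * T / (32 * pi)
P = 1025 * 9.81^2 * 2.24^2 * 7.44 / (32 * pi)
P = 1025 * 96.2361 * 5.0176 * 7.44 / 100.53096
P = 36629.50 W/m

36629.50


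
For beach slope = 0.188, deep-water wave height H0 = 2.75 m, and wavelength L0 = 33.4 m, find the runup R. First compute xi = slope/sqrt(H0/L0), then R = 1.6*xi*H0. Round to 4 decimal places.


xi = slope / sqrt(H0/L0)
H0/L0 = 2.75/33.4 = 0.082335
sqrt(0.082335) = 0.286941
xi = 0.188 / 0.286941 = 0.655186
R = 1.6 * xi * H0 = 1.6 * 0.655186 * 2.75
R = 2.8828 m

2.8828


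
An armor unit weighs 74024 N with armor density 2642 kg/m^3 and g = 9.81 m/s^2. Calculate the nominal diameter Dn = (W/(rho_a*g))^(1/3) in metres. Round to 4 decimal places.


V = W / (rho_a * g)
V = 74024 / (2642 * 9.81)
V = 74024 / 25918.02
V = 2.856082 m^3
Dn = V^(1/3) = 2.856082^(1/3)
Dn = 1.4188 m

1.4188


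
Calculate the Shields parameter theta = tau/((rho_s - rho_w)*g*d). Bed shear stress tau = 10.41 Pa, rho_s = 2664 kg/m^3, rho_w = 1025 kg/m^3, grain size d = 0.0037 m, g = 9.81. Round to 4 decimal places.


theta = tau / ((rho_s - rho_w) * g * d)
rho_s - rho_w = 2664 - 1025 = 1639
Denominator = 1639 * 9.81 * 0.0037 = 59.490783
theta = 10.41 / 59.490783
theta = 0.1750

0.1750


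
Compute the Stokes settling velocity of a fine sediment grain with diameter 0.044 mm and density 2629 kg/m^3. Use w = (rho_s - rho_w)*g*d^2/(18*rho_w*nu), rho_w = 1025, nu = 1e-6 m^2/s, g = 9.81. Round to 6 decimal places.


w = (rho_s - rho_w) * g * d^2 / (18 * rho_w * nu)
d = 0.044 mm = 0.000044 m
rho_s - rho_w = 2629 - 1025 = 1604
Numerator = 1604 * 9.81 * (0.000044)^2 = 0.000030463425
Denominator = 18 * 1025 * 1e-6 = 0.018450
w = 0.001651 m/s

0.001651


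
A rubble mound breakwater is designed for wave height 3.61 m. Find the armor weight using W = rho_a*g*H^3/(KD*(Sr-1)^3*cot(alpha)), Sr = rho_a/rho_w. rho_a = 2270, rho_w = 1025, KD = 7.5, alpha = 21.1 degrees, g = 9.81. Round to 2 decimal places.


Sr = rho_a / rho_w = 2270 / 1025 = 2.214634
(Sr - 1) = 1.214634
(Sr - 1)^3 = 1.791994
cot(21.1) = 1 / tan(21.1) = 1 / 0.385868 = 2.591561
Numerator = 2270 * 9.81 * 3.61^3 = 1047650.6102
Denominator = 7.5 * 1.791994 * 2.591561 = 34.830450
W = 1047650.6102 / 34.830450
W = 30078.58 N

30078.58


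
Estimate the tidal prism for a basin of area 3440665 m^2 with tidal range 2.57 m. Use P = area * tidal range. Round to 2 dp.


Tidal prism = Area * Tidal range
P = 3440665 * 2.57
P = 8842509.05 m^3

8842509.05


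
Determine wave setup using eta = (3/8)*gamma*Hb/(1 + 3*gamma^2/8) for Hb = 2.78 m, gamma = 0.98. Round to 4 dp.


eta = (3/8) * gamma * Hb / (1 + 3*gamma^2/8)
Numerator = (3/8) * 0.98 * 2.78 = 1.021650
Denominator = 1 + 3*0.98^2/8 = 1 + 0.360150 = 1.360150
eta = 1.021650 / 1.360150
eta = 0.7511 m

0.7511


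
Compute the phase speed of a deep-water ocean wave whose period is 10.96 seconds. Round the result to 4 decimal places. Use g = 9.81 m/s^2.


We use the deep-water celerity formula:
C = g * T / (2 * pi)
C = 9.81 * 10.96 / (2 * 3.14159...)
C = 107.517600 / 6.283185
C = 17.1120 m/s

17.1120


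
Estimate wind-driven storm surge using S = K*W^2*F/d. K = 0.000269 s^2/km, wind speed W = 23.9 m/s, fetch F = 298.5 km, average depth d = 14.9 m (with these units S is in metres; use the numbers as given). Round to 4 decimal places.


S = K * W^2 * F / d
W^2 = 23.9^2 = 571.21
S = 0.000269 * 571.21 * 298.5 / 14.9
Numerator = 0.000269 * 571.21 * 298.5 = 45.866164
S = 45.866164 / 14.9 = 3.0783 m

3.0783


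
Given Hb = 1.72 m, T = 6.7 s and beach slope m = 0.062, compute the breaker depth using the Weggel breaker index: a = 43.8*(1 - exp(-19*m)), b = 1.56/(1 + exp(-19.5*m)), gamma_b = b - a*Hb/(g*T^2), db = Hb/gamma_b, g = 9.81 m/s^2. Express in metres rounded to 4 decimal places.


a = 43.8 * (1 - exp(-19 * m))
exp(-19 * 0.062) = exp(-1.1780) = 0.307894
a = 43.8 * (1 - 0.307894) = 30.314247
b = 1.56 / (1 + exp(-19.5 * m))
exp(-19.5 * 0.062) = exp(-1.2090) = 0.298496
b = 1.56 / (1 + 0.298496) = 1.201390
Hb / (g * T^2) = 1.72 / (9.81 * 6.7^2) = 1.72 / 440.3709 = 0.00390580
gamma_b = b - a * Hb/(g*T^2) = 1.201390 - 30.314247 * 0.00390580 = 1.082989
db = Hb / gamma_b = 1.72 / 1.082989
db = 1.5882 m

1.5882


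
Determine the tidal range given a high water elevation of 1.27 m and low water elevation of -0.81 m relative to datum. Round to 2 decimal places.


Tidal range = High water - Low water
Tidal range = 1.27 - (-0.81)
Tidal range = 2.08 m

2.08


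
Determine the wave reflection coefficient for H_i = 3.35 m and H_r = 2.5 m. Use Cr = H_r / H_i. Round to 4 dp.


Cr = H_r / H_i
Cr = 2.5 / 3.35
Cr = 0.7463

0.7463


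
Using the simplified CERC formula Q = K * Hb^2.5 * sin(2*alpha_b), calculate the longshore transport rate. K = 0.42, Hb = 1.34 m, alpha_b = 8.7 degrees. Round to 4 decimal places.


Q = K * Hb^2.5 * sin(2 * alpha_b)
Hb^2.5 = 1.34^2.5 = 2.078557
sin(2 * 8.7) = sin(17.4) = 0.299041
Q = 0.42 * 2.078557 * 0.299041
Q = 0.2611 m^3/s

0.2611


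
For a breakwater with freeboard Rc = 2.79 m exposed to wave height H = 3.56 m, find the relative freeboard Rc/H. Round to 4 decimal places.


Relative freeboard = Rc / H
= 2.79 / 3.56
= 0.7837

0.7837


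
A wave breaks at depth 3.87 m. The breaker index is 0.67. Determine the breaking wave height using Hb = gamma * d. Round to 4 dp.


Hb = gamma * d
Hb = 0.67 * 3.87
Hb = 2.5929 m

2.5929


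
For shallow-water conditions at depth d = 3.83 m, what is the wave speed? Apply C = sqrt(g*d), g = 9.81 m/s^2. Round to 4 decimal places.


Using the shallow-water approximation:
C = sqrt(g * d) = sqrt(9.81 * 3.83)
C = sqrt(37.5723)
C = 6.1296 m/s

6.1296


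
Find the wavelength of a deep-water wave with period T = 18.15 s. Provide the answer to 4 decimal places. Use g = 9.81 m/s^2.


L0 = g * T^2 / (2 * pi)
L0 = 9.81 * 18.15^2 / (2 * pi)
L0 = 9.81 * 329.4225 / 6.28319
L0 = 3231.6347 / 6.28319
L0 = 514.3306 m

514.3306


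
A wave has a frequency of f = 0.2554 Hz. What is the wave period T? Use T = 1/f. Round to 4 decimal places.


T = 1 / f
T = 1 / 0.2554
T = 3.9154 s

3.9154


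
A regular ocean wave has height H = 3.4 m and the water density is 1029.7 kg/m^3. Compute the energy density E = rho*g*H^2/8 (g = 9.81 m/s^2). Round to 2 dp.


E = (1/8) * rho * g * H^2
E = (1/8) * 1029.7 * 9.81 * 3.4^2
E = 0.125 * 1029.7 * 9.81 * 11.5600
E = 14596.46 J/m^2

14596.46


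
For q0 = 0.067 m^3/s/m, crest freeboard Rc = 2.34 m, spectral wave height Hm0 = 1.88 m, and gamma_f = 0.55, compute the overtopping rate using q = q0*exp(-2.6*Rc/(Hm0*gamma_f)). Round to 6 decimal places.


q = q0 * exp(-2.6 * Rc / (Hm0 * gamma_f))
Exponent = -2.6 * 2.34 / (1.88 * 0.55)
= -2.6 * 2.34 / 1.0340
= -5.883946
exp(-5.883946) = 0.002784
q = 0.067 * 0.002784
q = 0.000187 m^3/s/m

0.000187


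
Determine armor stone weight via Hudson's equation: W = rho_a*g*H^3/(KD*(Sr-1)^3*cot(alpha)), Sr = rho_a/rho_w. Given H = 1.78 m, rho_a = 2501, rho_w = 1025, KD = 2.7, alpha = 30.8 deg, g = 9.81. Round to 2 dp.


Sr = rho_a / rho_w = 2501 / 1025 = 2.440000
(Sr - 1) = 1.440000
(Sr - 1)^3 = 2.985984
cot(30.8) = 1 / tan(30.8) = 1 / 0.596120 = 1.677516
Numerator = 2501 * 9.81 * 1.78^3 = 138370.2438
Denominator = 2.7 * 2.985984 * 1.677516 = 13.524394
W = 138370.2438 / 13.524394
W = 10231.16 N

10231.16


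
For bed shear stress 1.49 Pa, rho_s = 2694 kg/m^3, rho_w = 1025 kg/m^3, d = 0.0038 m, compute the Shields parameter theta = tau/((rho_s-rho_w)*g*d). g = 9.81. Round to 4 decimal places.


theta = tau / ((rho_s - rho_w) * g * d)
rho_s - rho_w = 2694 - 1025 = 1669
Denominator = 1669 * 9.81 * 0.0038 = 62.216982
theta = 1.49 / 62.216982
theta = 0.0239

0.0239


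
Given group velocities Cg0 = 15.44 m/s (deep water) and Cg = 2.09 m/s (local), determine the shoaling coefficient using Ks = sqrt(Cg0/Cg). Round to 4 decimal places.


Ks = sqrt(Cg0 / Cg)
Ks = sqrt(15.44 / 2.09)
Ks = sqrt(7.3876)
Ks = 2.7180

2.7180


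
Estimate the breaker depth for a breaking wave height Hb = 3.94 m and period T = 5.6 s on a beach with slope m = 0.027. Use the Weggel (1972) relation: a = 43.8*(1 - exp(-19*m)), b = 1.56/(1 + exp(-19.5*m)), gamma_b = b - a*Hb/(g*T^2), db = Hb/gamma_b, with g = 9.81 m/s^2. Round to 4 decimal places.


a = 43.8 * (1 - exp(-19 * m))
exp(-19 * 0.027) = exp(-0.5130) = 0.598697
a = 43.8 * (1 - 0.598697) = 17.577081
b = 1.56 / (1 + exp(-19.5 * m))
exp(-19.5 * 0.027) = exp(-0.5265) = 0.590669
b = 1.56 / (1 + 0.590669) = 0.980720
Hb / (g * T^2) = 3.94 / (9.81 * 5.6^2) = 3.94 / 307.6416 = 0.01280711
gamma_b = b - a * Hb/(g*T^2) = 0.980720 - 17.577081 * 0.01280711 = 0.755608
db = Hb / gamma_b = 3.94 / 0.755608
db = 5.2143 m

5.2143


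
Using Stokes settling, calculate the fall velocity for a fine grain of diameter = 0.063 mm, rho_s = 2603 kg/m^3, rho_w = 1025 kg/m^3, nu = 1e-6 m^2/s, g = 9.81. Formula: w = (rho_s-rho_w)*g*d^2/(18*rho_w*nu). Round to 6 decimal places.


w = (rho_s - rho_w) * g * d^2 / (18 * rho_w * nu)
d = 0.063 mm = 0.000063 m
rho_s - rho_w = 2603 - 1025 = 1578
Numerator = 1578 * 9.81 * (0.000063)^2 = 0.000061440834
Denominator = 18 * 1025 * 1e-6 = 0.018450
w = 0.003330 m/s

0.003330


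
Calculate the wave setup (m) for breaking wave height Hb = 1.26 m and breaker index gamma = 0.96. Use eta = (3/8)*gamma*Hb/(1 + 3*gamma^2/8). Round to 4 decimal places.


eta = (3/8) * gamma * Hb / (1 + 3*gamma^2/8)
Numerator = (3/8) * 0.96 * 1.26 = 0.453600
Denominator = 1 + 3*0.96^2/8 = 1 + 0.345600 = 1.345600
eta = 0.453600 / 1.345600
eta = 0.3371 m

0.3371


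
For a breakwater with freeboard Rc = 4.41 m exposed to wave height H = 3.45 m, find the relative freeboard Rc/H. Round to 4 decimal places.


Relative freeboard = Rc / H
= 4.41 / 3.45
= 1.2783

1.2783


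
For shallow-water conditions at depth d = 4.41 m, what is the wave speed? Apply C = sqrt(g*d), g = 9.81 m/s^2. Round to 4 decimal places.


Using the shallow-water approximation:
C = sqrt(g * d) = sqrt(9.81 * 4.41)
C = sqrt(43.2621)
C = 6.5774 m/s

6.5774


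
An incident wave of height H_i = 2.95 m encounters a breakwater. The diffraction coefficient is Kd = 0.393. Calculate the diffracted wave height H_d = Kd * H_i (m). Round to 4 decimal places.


H_d = Kd * H_i
H_d = 0.393 * 2.95
H_d = 1.1594 m

1.1594


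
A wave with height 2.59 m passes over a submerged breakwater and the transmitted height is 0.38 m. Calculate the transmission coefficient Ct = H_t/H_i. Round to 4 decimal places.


Ct = H_t / H_i
Ct = 0.38 / 2.59
Ct = 0.1467

0.1467


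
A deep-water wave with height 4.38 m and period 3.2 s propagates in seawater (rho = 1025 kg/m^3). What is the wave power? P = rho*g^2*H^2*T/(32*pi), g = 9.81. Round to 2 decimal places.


P = rho * g^2 * H^2 * T / (32 * pi)
P = 1025 * 9.81^2 * 4.38^2 * 3.2 / (32 * pi)
P = 1025 * 96.2361 * 19.1844 * 3.2 / 100.53096
P = 60236.57 W/m

60236.57


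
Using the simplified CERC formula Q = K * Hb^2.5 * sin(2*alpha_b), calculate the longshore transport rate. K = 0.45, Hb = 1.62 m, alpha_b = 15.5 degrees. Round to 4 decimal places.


Q = K * Hb^2.5 * sin(2 * alpha_b)
Hb^2.5 = 1.62^2.5 = 3.340316
sin(2 * 15.5) = sin(31.0) = 0.515038
Q = 0.45 * 3.340316 * 0.515038
Q = 0.7742 m^3/s

0.7742


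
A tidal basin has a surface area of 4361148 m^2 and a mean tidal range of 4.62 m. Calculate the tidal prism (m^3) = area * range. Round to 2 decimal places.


Tidal prism = Area * Tidal range
P = 4361148 * 4.62
P = 20148503.76 m^3

20148503.76


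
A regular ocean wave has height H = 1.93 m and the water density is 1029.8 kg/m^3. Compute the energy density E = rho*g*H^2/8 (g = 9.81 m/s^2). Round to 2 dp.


E = (1/8) * rho * g * H^2
E = (1/8) * 1029.8 * 9.81 * 1.93^2
E = 0.125 * 1029.8 * 9.81 * 3.7249
E = 4703.77 J/m^2

4703.77


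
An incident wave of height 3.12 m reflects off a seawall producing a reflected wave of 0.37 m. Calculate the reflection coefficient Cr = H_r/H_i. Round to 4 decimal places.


Cr = H_r / H_i
Cr = 0.37 / 3.12
Cr = 0.1186

0.1186


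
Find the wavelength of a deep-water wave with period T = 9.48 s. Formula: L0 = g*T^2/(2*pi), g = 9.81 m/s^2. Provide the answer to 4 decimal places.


L0 = g * T^2 / (2 * pi)
L0 = 9.81 * 9.48^2 / (2 * pi)
L0 = 9.81 * 89.8704 / 6.28319
L0 = 881.6286 / 6.28319
L0 = 140.3156 m

140.3156


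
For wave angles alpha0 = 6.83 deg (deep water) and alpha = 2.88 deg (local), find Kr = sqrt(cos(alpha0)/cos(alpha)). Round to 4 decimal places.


Kr = sqrt(cos(alpha0) / cos(alpha))
cos(6.83) = 0.992903
cos(2.88) = 0.998737
Kr = sqrt(0.992903 / 0.998737)
Kr = sqrt(0.994159)
Kr = 0.9971

0.9971


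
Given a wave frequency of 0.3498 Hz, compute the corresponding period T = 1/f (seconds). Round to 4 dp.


T = 1 / f
T = 1 / 0.3498
T = 2.8588 s

2.8588


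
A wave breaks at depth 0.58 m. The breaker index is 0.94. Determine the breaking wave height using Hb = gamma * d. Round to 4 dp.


Hb = gamma * d
Hb = 0.94 * 0.58
Hb = 0.5452 m

0.5452


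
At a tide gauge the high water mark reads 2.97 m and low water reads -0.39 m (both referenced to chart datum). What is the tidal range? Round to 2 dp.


Tidal range = High water - Low water
Tidal range = 2.97 - (-0.39)
Tidal range = 3.36 m

3.36


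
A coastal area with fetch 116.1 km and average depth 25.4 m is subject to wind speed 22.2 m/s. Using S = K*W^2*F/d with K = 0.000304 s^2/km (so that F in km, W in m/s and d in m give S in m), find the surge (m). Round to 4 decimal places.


S = K * W^2 * F / d
W^2 = 22.2^2 = 492.84
S = 0.000304 * 492.84 * 116.1 / 25.4
Numerator = 0.000304 * 492.84 * 116.1 = 17.394492
S = 17.394492 / 25.4 = 0.6848 m

0.6848


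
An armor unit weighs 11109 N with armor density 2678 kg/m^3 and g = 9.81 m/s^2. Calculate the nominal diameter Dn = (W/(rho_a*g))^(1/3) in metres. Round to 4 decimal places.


V = W / (rho_a * g)
V = 11109 / (2678 * 9.81)
V = 11109 / 26271.18
V = 0.422859 m^3
Dn = V^(1/3) = 0.422859^(1/3)
Dn = 0.7506 m

0.7506


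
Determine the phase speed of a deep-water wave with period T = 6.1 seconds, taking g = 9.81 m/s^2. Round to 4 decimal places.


We use the deep-water celerity formula:
C = g * T / (2 * pi)
C = 9.81 * 6.1 / (2 * 3.14159...)
C = 59.841000 / 6.283185
C = 9.5240 m/s

9.5240


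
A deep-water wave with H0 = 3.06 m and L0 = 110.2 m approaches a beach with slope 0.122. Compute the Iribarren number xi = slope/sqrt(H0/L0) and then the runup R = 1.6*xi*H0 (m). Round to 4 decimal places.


xi = slope / sqrt(H0/L0)
H0/L0 = 3.06/110.2 = 0.027768
sqrt(0.027768) = 0.166636
xi = 0.122 / 0.166636 = 0.732133
R = 1.6 * xi * H0 = 1.6 * 0.732133 * 3.06
R = 3.5845 m

3.5845


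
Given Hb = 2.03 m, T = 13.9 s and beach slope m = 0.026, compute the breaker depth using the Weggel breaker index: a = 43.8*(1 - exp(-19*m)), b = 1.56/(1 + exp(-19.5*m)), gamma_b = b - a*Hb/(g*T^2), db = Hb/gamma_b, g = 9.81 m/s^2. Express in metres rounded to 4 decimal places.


a = 43.8 * (1 - exp(-19 * m))
exp(-19 * 0.026) = exp(-0.4940) = 0.610181
a = 43.8 * (1 - 0.610181) = 17.074082
b = 1.56 / (1 + exp(-19.5 * m))
exp(-19.5 * 0.026) = exp(-0.5070) = 0.602300
b = 1.56 / (1 + 0.602300) = 0.973601
Hb / (g * T^2) = 2.03 / (9.81 * 13.9^2) = 2.03 / 1895.3901 = 0.00107102
gamma_b = b - a * Hb/(g*T^2) = 0.973601 - 17.074082 * 0.00107102 = 0.955314
db = Hb / gamma_b = 2.03 / 0.955314
db = 2.1250 m

2.1250


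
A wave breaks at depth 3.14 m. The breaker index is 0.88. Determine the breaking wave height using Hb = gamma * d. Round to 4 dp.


Hb = gamma * d
Hb = 0.88 * 3.14
Hb = 2.7632 m

2.7632


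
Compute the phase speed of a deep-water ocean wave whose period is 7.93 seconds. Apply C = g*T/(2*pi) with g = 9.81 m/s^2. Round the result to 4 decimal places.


We use the deep-water celerity formula:
C = g * T / (2 * pi)
C = 9.81 * 7.93 / (2 * 3.14159...)
C = 77.793300 / 6.283185
C = 12.3812 m/s

12.3812


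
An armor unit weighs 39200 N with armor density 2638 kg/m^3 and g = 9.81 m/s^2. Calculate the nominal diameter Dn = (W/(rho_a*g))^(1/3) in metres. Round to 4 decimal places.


V = W / (rho_a * g)
V = 39200 / (2638 * 9.81)
V = 39200 / 25878.78
V = 1.514755 m^3
Dn = V^(1/3) = 1.514755^(1/3)
Dn = 1.1485 m

1.1485


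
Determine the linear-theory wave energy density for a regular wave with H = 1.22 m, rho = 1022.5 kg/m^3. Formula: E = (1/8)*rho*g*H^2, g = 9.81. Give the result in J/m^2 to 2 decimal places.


E = (1/8) * rho * g * H^2
E = (1/8) * 1022.5 * 9.81 * 1.22^2
E = 0.125 * 1022.5 * 9.81 * 1.4884
E = 1866.22 J/m^2

1866.22


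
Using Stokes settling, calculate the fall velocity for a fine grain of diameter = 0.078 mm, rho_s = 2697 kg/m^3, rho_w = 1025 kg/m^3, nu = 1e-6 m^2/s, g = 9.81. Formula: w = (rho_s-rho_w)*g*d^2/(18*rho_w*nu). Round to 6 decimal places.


w = (rho_s - rho_w) * g * d^2 / (18 * rho_w * nu)
d = 0.078 mm = 0.000078 m
rho_s - rho_w = 2697 - 1025 = 1672
Numerator = 1672 * 9.81 * (0.000078)^2 = 0.000099791715
Denominator = 18 * 1025 * 1e-6 = 0.018450
w = 0.005409 m/s

0.005409


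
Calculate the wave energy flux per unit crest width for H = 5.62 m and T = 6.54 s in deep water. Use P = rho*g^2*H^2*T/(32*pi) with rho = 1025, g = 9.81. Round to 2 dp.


P = rho * g^2 * H^2 * T / (32 * pi)
P = 1025 * 9.81^2 * 5.62^2 * 6.54 / (32 * pi)
P = 1025 * 96.2361 * 31.5844 * 6.54 / 100.53096
P = 202680.71 W/m

202680.71


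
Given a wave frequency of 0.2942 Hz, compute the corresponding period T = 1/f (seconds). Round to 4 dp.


T = 1 / f
T = 1 / 0.2942
T = 3.3990 s

3.3990


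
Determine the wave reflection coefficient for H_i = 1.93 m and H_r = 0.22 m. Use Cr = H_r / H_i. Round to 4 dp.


Cr = H_r / H_i
Cr = 0.22 / 1.93
Cr = 0.1140

0.1140


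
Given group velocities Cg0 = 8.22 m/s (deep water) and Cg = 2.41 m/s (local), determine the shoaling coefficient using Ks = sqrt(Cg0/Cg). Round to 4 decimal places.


Ks = sqrt(Cg0 / Cg)
Ks = sqrt(8.22 / 2.41)
Ks = sqrt(3.4108)
Ks = 1.8468

1.8468


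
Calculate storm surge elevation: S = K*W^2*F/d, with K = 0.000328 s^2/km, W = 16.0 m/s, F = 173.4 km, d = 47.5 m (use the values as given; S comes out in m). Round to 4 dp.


S = K * W^2 * F / d
W^2 = 16.0^2 = 256.00
S = 0.000328 * 256.00 * 173.4 / 47.5
Numerator = 0.000328 * 256.00 * 173.4 = 14.560051
S = 14.560051 / 47.5 = 0.3065 m

0.3065


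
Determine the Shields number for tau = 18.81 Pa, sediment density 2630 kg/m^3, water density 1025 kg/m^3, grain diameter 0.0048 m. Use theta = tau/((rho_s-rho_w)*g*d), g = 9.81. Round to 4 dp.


theta = tau / ((rho_s - rho_w) * g * d)
rho_s - rho_w = 2630 - 1025 = 1605
Denominator = 1605 * 9.81 * 0.0048 = 75.576240
theta = 18.81 / 75.576240
theta = 0.2489

0.2489


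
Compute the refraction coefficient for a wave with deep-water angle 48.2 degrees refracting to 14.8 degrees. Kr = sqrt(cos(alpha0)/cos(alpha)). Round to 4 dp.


Kr = sqrt(cos(alpha0) / cos(alpha))
cos(48.2) = 0.666532
cos(14.8) = 0.966823
Kr = sqrt(0.666532 / 0.966823)
Kr = sqrt(0.689405)
Kr = 0.8303

0.8303


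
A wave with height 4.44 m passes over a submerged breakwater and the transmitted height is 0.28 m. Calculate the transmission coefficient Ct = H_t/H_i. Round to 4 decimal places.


Ct = H_t / H_i
Ct = 0.28 / 4.44
Ct = 0.0631

0.0631


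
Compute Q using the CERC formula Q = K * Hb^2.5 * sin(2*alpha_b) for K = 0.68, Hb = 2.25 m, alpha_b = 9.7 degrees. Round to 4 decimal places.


Q = K * Hb^2.5 * sin(2 * alpha_b)
Hb^2.5 = 2.25^2.5 = 7.593750
sin(2 * 9.7) = sin(19.4) = 0.332161
Q = 0.68 * 7.593750 * 0.332161
Q = 1.7152 m^3/s

1.7152


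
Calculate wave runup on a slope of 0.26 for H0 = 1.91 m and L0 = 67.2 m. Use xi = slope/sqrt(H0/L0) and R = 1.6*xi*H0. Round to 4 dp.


xi = slope / sqrt(H0/L0)
H0/L0 = 1.91/67.2 = 0.028423
sqrt(0.028423) = 0.168590
xi = 0.26 / 0.168590 = 1.542202
R = 1.6 * xi * H0 = 1.6 * 1.542202 * 1.91
R = 4.7130 m

4.7130


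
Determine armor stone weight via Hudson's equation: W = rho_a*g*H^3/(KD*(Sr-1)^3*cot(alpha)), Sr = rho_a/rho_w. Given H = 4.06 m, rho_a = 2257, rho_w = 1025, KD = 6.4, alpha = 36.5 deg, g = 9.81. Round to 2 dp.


Sr = rho_a / rho_w = 2257 / 1025 = 2.201951
(Sr - 1) = 1.201951
(Sr - 1)^3 = 1.736443
cot(36.5) = 1 / tan(36.5) = 1 / 0.739961 = 1.351422
Numerator = 2257 * 9.81 * 4.06^3 = 1481762.7306
Denominator = 6.4 * 1.736443 * 1.351422 = 15.018675
W = 1481762.7306 / 15.018675
W = 98661.35 N

98661.35


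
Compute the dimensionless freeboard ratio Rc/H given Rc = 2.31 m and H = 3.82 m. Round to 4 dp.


Relative freeboard = Rc / H
= 2.31 / 3.82
= 0.6047

0.6047


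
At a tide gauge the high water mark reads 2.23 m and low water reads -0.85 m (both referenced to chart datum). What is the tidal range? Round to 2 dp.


Tidal range = High water - Low water
Tidal range = 2.23 - (-0.85)
Tidal range = 3.08 m

3.08


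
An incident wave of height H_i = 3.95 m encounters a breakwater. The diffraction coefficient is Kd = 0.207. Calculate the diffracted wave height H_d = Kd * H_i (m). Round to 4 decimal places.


H_d = Kd * H_i
H_d = 0.207 * 3.95
H_d = 0.8177 m

0.8177


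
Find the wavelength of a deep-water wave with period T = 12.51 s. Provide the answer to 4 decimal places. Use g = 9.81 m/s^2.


L0 = g * T^2 / (2 * pi)
L0 = 9.81 * 12.51^2 / (2 * pi)
L0 = 9.81 * 156.5001 / 6.28319
L0 = 1535.2660 / 6.28319
L0 = 244.3452 m

244.3452


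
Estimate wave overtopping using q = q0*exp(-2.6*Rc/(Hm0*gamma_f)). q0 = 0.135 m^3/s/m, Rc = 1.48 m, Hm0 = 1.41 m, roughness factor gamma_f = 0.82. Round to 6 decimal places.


q = q0 * exp(-2.6 * Rc / (Hm0 * gamma_f))
Exponent = -2.6 * 1.48 / (1.41 * 0.82)
= -2.6 * 1.48 / 1.1562
= -3.328144
exp(-3.328144) = 0.035860
q = 0.135 * 0.035860
q = 0.004841 m^3/s/m

0.004841


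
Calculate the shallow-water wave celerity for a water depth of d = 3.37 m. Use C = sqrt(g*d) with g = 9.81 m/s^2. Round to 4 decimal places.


Using the shallow-water approximation:
C = sqrt(g * d) = sqrt(9.81 * 3.37)
C = sqrt(33.0597)
C = 5.7498 m/s

5.7498


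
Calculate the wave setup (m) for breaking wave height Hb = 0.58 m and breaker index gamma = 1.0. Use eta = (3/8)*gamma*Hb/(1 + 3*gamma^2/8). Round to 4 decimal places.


eta = (3/8) * gamma * Hb / (1 + 3*gamma^2/8)
Numerator = (3/8) * 1.0 * 0.58 = 0.217500
Denominator = 1 + 3*1.0^2/8 = 1 + 0.375000 = 1.375000
eta = 0.217500 / 1.375000
eta = 0.1582 m

0.1582


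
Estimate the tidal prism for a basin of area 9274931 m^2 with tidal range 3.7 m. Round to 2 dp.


Tidal prism = Area * Tidal range
P = 9274931 * 3.7
P = 34317244.70 m^3

34317244.70


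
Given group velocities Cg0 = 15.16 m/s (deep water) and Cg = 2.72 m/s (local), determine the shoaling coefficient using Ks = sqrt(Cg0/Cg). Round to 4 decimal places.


Ks = sqrt(Cg0 / Cg)
Ks = sqrt(15.16 / 2.72)
Ks = sqrt(5.5735)
Ks = 2.3608

2.3608


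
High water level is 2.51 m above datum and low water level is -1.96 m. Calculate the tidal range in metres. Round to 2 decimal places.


Tidal range = High water - Low water
Tidal range = 2.51 - (-1.96)
Tidal range = 4.47 m

4.47


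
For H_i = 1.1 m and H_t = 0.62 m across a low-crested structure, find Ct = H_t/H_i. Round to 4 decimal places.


Ct = H_t / H_i
Ct = 0.62 / 1.1
Ct = 0.5636

0.5636


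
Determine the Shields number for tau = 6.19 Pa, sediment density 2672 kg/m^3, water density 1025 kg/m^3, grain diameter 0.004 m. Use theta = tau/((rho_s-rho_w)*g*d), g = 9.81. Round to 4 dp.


theta = tau / ((rho_s - rho_w) * g * d)
rho_s - rho_w = 2672 - 1025 = 1647
Denominator = 1647 * 9.81 * 0.004 = 64.628280
theta = 6.19 / 64.628280
theta = 0.0958

0.0958


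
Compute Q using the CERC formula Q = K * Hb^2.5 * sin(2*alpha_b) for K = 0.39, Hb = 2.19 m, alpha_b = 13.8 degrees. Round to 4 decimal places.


Q = K * Hb^2.5 * sin(2 * alpha_b)
Hb^2.5 = 2.19^2.5 = 7.097580
sin(2 * 13.8) = sin(27.6) = 0.463296
Q = 0.39 * 7.097580 * 0.463296
Q = 1.2824 m^3/s

1.2824


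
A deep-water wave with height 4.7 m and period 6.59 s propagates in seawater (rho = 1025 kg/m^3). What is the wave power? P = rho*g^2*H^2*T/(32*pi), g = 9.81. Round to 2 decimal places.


P = rho * g^2 * H^2 * T / (32 * pi)
P = 1025 * 9.81^2 * 4.7^2 * 6.59 / (32 * pi)
P = 1025 * 96.2361 * 22.0900 * 6.59 / 100.53096
P = 142837.80 W/m

142837.80


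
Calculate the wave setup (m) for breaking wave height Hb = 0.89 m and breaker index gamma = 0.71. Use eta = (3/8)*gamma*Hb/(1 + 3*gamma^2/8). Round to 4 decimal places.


eta = (3/8) * gamma * Hb / (1 + 3*gamma^2/8)
Numerator = (3/8) * 0.71 * 0.89 = 0.236962
Denominator = 1 + 3*0.71^2/8 = 1 + 0.189038 = 1.189038
eta = 0.236962 / 1.189038
eta = 0.1993 m

0.1993


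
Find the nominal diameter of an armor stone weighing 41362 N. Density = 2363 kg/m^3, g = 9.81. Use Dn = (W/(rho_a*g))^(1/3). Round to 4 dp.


V = W / (rho_a * g)
V = 41362 / (2363 * 9.81)
V = 41362 / 23181.03
V = 1.784304 m^3
Dn = V^(1/3) = 1.784304^(1/3)
Dn = 1.2129 m

1.2129


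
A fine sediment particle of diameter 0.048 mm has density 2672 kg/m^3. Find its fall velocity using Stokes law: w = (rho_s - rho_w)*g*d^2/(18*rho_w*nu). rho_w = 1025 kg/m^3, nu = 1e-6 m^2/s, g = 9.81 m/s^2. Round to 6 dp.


w = (rho_s - rho_w) * g * d^2 / (18 * rho_w * nu)
d = 0.048 mm = 0.000048 m
rho_s - rho_w = 2672 - 1025 = 1647
Numerator = 1647 * 9.81 * (0.000048)^2 = 0.000037225889
Denominator = 18 * 1025 * 1e-6 = 0.018450
w = 0.002018 m/s

0.002018


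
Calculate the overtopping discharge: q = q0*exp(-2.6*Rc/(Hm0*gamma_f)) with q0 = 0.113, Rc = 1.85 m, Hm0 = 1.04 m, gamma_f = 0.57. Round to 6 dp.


q = q0 * exp(-2.6 * Rc / (Hm0 * gamma_f))
Exponent = -2.6 * 1.85 / (1.04 * 0.57)
= -2.6 * 1.85 / 0.5928
= -8.114035
exp(-8.114035) = 0.000299
q = 0.113 * 0.000299
q = 0.000034 m^3/s/m

0.000034


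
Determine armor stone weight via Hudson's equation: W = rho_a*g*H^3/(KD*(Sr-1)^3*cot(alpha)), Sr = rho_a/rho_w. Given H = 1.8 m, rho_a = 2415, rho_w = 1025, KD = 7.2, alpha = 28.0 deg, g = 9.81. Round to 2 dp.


Sr = rho_a / rho_w = 2415 / 1025 = 2.356098
(Sr - 1) = 1.356098
(Sr - 1)^3 = 2.493864
cot(28.0) = 1 / tan(28.0) = 1 / 0.531709 = 1.880726
Numerator = 2415 * 9.81 * 1.8^3 = 138166.7868
Denominator = 7.2 * 2.493864 * 1.880726 = 33.769990
W = 138166.7868 / 33.769990
W = 4091.41 N

4091.41


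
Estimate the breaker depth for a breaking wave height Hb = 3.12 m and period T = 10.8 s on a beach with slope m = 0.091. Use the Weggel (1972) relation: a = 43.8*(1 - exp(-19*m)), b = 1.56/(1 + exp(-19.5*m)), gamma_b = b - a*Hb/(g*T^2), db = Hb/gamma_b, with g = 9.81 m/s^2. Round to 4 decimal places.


a = 43.8 * (1 - exp(-19 * m))
exp(-19 * 0.091) = exp(-1.7290) = 0.177462
a = 43.8 * (1 - 0.177462) = 36.027174
b = 1.56 / (1 + exp(-19.5 * m))
exp(-19.5 * 0.091) = exp(-1.7745) = 0.169568
b = 1.56 / (1 + 0.169568) = 1.333826
Hb / (g * T^2) = 3.12 / (9.81 * 10.8^2) = 3.12 / 1144.2384 = 0.00272670
gamma_b = b - a * Hb/(g*T^2) = 1.333826 - 36.027174 * 0.00272670 = 1.235590
db = Hb / gamma_b = 3.12 / 1.235590
db = 2.5251 m

2.5251


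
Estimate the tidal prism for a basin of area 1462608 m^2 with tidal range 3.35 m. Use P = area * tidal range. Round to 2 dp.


Tidal prism = Area * Tidal range
P = 1462608 * 3.35
P = 4899736.80 m^3

4899736.80


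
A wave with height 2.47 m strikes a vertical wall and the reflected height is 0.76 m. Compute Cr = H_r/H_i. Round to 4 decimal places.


Cr = H_r / H_i
Cr = 0.76 / 2.47
Cr = 0.3077

0.3077


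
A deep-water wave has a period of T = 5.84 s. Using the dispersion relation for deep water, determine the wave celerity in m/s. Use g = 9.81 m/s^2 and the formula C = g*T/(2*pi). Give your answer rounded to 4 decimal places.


We use the deep-water celerity formula:
C = g * T / (2 * pi)
C = 9.81 * 5.84 / (2 * 3.14159...)
C = 57.290400 / 6.283185
C = 9.1181 m/s

9.1181


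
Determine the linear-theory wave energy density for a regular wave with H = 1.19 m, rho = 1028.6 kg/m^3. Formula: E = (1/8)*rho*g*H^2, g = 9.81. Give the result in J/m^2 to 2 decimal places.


E = (1/8) * rho * g * H^2
E = (1/8) * 1028.6 * 9.81 * 1.19^2
E = 0.125 * 1028.6 * 9.81 * 1.4161
E = 1786.16 J/m^2

1786.16


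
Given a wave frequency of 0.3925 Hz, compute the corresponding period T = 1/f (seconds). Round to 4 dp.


T = 1 / f
T = 1 / 0.3925
T = 2.5478 s

2.5478


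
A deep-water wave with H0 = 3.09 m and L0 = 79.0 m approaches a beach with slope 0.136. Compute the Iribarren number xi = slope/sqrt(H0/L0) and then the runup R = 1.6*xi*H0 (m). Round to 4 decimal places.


xi = slope / sqrt(H0/L0)
H0/L0 = 3.09/79.0 = 0.039114
sqrt(0.039114) = 0.197772
xi = 0.136 / 0.197772 = 0.687659
R = 1.6 * xi * H0 = 1.6 * 0.687659 * 3.09
R = 3.3998 m

3.3998


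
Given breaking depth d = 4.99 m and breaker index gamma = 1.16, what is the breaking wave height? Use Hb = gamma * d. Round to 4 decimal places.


Hb = gamma * d
Hb = 1.16 * 4.99
Hb = 5.7884 m

5.7884


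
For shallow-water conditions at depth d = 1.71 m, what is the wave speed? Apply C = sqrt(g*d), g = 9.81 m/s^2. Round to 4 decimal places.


Using the shallow-water approximation:
C = sqrt(g * d) = sqrt(9.81 * 1.71)
C = sqrt(16.7751)
C = 4.0957 m/s

4.0957


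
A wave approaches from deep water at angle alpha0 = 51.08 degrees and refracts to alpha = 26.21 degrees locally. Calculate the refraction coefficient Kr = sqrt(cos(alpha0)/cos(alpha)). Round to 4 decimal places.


Kr = sqrt(cos(alpha0) / cos(alpha))
cos(51.08) = 0.628235
cos(26.21) = 0.897181
Kr = sqrt(0.628235 / 0.897181)
Kr = sqrt(0.700232)
Kr = 0.8368

0.8368


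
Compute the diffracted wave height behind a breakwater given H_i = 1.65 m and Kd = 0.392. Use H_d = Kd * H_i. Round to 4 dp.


H_d = Kd * H_i
H_d = 0.392 * 1.65
H_d = 0.6468 m

0.6468


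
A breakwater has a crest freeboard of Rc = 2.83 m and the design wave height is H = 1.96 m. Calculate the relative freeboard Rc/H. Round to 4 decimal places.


Relative freeboard = Rc / H
= 2.83 / 1.96
= 1.4439

1.4439


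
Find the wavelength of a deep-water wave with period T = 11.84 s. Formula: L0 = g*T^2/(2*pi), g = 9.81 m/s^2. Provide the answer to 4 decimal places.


L0 = g * T^2 / (2 * pi)
L0 = 9.81 * 11.84^2 / (2 * pi)
L0 = 9.81 * 140.1856 / 6.28319
L0 = 1375.2207 / 6.28319
L0 = 218.8732 m

218.8732


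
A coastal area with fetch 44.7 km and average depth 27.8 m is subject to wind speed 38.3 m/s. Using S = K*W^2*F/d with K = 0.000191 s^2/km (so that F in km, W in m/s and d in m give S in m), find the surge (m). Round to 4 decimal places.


S = K * W^2 * F / d
W^2 = 38.3^2 = 1466.89
S = 0.000191 * 1466.89 * 44.7 / 27.8
Numerator = 0.000191 * 1466.89 * 44.7 = 12.523867
S = 12.523867 / 27.8 = 0.4505 m

0.4505


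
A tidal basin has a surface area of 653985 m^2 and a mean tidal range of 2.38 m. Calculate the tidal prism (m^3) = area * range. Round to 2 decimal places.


Tidal prism = Area * Tidal range
P = 653985 * 2.38
P = 1556484.30 m^3

1556484.30


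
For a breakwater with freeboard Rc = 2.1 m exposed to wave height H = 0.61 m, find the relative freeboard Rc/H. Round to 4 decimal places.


Relative freeboard = Rc / H
= 2.1 / 0.61
= 3.4426

3.4426


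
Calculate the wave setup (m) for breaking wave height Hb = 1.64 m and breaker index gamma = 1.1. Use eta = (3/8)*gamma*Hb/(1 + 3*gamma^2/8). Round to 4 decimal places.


eta = (3/8) * gamma * Hb / (1 + 3*gamma^2/8)
Numerator = (3/8) * 1.1 * 1.64 = 0.676500
Denominator = 1 + 3*1.1^2/8 = 1 + 0.453750 = 1.453750
eta = 0.676500 / 1.453750
eta = 0.4653 m

0.4653


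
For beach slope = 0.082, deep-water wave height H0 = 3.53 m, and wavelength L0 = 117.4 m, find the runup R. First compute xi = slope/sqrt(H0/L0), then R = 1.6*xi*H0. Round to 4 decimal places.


xi = slope / sqrt(H0/L0)
H0/L0 = 3.53/117.4 = 0.030068
sqrt(0.030068) = 0.173402
xi = 0.082 / 0.173402 = 0.472890
R = 1.6 * xi * H0 = 1.6 * 0.472890 * 3.53
R = 2.6709 m

2.6709


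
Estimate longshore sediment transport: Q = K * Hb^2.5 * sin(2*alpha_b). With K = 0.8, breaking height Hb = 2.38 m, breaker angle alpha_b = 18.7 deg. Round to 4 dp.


Q = K * Hb^2.5 * sin(2 * alpha_b)
Hb^2.5 = 2.38^2.5 = 8.738611
sin(2 * 18.7) = sin(37.4) = 0.607376
Q = 0.8 * 8.738611 * 0.607376
Q = 4.2461 m^3/s

4.2461


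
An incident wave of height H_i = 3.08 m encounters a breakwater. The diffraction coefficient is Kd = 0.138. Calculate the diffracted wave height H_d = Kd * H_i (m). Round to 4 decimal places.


H_d = Kd * H_i
H_d = 0.138 * 3.08
H_d = 0.4250 m

0.4250


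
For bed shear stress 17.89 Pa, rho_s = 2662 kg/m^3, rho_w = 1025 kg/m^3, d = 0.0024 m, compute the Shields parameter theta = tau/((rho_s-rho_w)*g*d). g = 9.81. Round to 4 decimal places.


theta = tau / ((rho_s - rho_w) * g * d)
rho_s - rho_w = 2662 - 1025 = 1637
Denominator = 1637 * 9.81 * 0.0024 = 38.541528
theta = 17.89 / 38.541528
theta = 0.4642

0.4642


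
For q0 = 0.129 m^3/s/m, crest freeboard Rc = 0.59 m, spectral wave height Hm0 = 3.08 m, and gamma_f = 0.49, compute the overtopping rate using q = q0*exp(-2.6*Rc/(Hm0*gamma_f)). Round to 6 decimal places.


q = q0 * exp(-2.6 * Rc / (Hm0 * gamma_f))
Exponent = -2.6 * 0.59 / (3.08 * 0.49)
= -2.6 * 0.59 / 1.5092
= -1.016433
exp(-1.016433) = 0.361884
q = 0.129 * 0.361884
q = 0.046683 m^3/s/m

0.046683


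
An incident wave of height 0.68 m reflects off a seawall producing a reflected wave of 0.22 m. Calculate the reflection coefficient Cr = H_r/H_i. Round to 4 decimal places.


Cr = H_r / H_i
Cr = 0.22 / 0.68
Cr = 0.3235

0.3235


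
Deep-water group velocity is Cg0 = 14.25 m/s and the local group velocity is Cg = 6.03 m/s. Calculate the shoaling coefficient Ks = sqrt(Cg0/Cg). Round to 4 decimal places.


Ks = sqrt(Cg0 / Cg)
Ks = sqrt(14.25 / 6.03)
Ks = sqrt(2.3632)
Ks = 1.5373

1.5373


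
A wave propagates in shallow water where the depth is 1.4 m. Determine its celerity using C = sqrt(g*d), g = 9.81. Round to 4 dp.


Using the shallow-water approximation:
C = sqrt(g * d) = sqrt(9.81 * 1.4)
C = sqrt(13.7340)
C = 3.7059 m/s

3.7059


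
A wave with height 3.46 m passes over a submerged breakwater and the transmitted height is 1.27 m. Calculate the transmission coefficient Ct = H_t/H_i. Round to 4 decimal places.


Ct = H_t / H_i
Ct = 1.27 / 3.46
Ct = 0.3671

0.3671


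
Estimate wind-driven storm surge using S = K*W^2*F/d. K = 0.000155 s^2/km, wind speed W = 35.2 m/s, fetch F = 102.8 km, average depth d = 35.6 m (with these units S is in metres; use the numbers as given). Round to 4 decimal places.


S = K * W^2 * F / d
W^2 = 35.2^2 = 1239.04
S = 0.000155 * 1239.04 * 102.8 / 35.6
Numerator = 0.000155 * 1239.04 * 102.8 = 19.742863
S = 19.742863 / 35.6 = 0.5546 m

0.5546


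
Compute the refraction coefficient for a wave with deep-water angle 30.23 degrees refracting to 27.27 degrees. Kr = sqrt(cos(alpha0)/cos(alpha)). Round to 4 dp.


Kr = sqrt(cos(alpha0) / cos(alpha))
cos(30.23) = 0.864011
cos(27.27) = 0.888857
Kr = sqrt(0.864011 / 0.888857)
Kr = sqrt(0.972047)
Kr = 0.9859

0.9859


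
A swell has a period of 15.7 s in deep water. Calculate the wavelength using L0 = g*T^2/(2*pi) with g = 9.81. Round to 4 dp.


L0 = g * T^2 / (2 * pi)
L0 = 9.81 * 15.7^2 / (2 * pi)
L0 = 9.81 * 246.4900 / 6.28319
L0 = 2418.0669 / 6.28319
L0 = 384.8473 m

384.8473


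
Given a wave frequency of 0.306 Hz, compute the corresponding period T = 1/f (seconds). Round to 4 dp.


T = 1 / f
T = 1 / 0.306
T = 3.2680 s

3.2680


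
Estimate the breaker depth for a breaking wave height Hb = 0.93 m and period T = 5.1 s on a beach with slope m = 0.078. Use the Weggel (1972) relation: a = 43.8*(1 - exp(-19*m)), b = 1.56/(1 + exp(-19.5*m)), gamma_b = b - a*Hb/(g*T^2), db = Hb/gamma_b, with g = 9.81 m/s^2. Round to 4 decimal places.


a = 43.8 * (1 - exp(-19 * m))
exp(-19 * 0.078) = exp(-1.4820) = 0.227183
a = 43.8 * (1 - 0.227183) = 33.849390
b = 1.56 / (1 + exp(-19.5 * m))
exp(-19.5 * 0.078) = exp(-1.5210) = 0.218493
b = 1.56 / (1 + 0.218493) = 1.280270
Hb / (g * T^2) = 0.93 / (9.81 * 5.1^2) = 0.93 / 255.1581 = 0.00364480
gamma_b = b - a * Hb/(g*T^2) = 1.280270 - 33.849390 * 0.00364480 = 1.156895
db = Hb / gamma_b = 0.93 / 1.156895
db = 0.8039 m

0.8039


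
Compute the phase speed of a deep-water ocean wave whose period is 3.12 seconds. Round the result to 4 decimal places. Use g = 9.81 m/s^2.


We use the deep-water celerity formula:
C = g * T / (2 * pi)
C = 9.81 * 3.12 / (2 * 3.14159...)
C = 30.607200 / 6.283185
C = 4.8713 m/s

4.8713


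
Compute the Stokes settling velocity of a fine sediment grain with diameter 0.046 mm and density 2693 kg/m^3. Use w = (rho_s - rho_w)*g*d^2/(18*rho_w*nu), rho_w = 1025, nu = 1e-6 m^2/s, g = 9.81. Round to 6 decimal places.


w = (rho_s - rho_w) * g * d^2 / (18 * rho_w * nu)
d = 0.046 mm = 0.000046 m
rho_s - rho_w = 2693 - 1025 = 1668
Numerator = 1668 * 9.81 * (0.000046)^2 = 0.000034624277
Denominator = 18 * 1025 * 1e-6 = 0.018450
w = 0.001877 m/s

0.001877


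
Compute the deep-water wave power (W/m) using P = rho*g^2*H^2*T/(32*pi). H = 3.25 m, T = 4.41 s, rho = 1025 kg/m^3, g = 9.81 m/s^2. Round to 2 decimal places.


P = rho * g^2 * H^2 * T / (32 * pi)
P = 1025 * 9.81^2 * 3.25^2 * 4.41 / (32 * pi)
P = 1025 * 96.2361 * 10.5625 * 4.41 / 100.53096
P = 45705.38 W/m

45705.38


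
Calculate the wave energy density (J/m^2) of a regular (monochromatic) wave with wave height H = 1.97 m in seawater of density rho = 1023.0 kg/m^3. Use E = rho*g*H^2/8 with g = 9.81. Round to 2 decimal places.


E = (1/8) * rho * g * H^2
E = (1/8) * 1023.0 * 9.81 * 1.97^2
E = 0.125 * 1023.0 * 9.81 * 3.8809
E = 4868.41 J/m^2

4868.41


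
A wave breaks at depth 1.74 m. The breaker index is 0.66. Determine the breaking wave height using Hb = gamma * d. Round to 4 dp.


Hb = gamma * d
Hb = 0.66 * 1.74
Hb = 1.1484 m

1.1484
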